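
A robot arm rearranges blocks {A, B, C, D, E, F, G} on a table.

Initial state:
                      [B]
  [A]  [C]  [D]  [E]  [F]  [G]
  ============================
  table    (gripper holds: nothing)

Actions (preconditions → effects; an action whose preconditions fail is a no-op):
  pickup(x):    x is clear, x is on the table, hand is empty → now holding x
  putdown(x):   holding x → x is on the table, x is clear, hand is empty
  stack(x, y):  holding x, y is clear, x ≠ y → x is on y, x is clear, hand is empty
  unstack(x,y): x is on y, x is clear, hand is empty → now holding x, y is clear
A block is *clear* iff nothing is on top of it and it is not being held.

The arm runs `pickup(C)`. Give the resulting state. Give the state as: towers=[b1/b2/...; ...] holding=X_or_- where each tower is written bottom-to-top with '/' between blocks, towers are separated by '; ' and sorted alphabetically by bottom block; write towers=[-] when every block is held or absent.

towers=[A; D; E; F/B; G] holding=C

before: towers=[A; C; D; E; F/B; G] holding=-
pre[pickup(C)]: clear(C) ✓, ontable(C) ✓, handempty ✓
all met → apply pickup(C)
after:  towers=[A; D; E; F/B; G] holding=C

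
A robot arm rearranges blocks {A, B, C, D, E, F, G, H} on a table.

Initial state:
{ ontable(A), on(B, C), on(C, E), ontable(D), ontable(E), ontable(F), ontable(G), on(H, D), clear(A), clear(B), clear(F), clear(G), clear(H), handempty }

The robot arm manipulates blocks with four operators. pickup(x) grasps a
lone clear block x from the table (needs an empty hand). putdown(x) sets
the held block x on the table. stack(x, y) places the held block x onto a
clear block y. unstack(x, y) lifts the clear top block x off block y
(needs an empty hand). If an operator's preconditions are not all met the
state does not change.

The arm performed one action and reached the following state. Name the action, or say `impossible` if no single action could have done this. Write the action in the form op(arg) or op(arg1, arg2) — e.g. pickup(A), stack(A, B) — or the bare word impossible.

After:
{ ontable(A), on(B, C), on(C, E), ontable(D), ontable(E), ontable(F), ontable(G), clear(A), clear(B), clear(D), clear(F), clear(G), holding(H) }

unstack(H, D)

target: towers=[A; D; E/C/B; F; G] holding=H
         pickup(G) → towers=[A; D/H; E/C/B; F] holding=G
         pickup(A) → towers=[D/H; E/C/B; F; G] holding=A
     unstack(H, D) → towers=[A; D; E/C/B; F; G] holding=H  ← match
     unstack(B, C) → towers=[A; D/H; E/C; F; G] holding=B
         pickup(F) → towers=[A; D/H; E/C/B; G] holding=F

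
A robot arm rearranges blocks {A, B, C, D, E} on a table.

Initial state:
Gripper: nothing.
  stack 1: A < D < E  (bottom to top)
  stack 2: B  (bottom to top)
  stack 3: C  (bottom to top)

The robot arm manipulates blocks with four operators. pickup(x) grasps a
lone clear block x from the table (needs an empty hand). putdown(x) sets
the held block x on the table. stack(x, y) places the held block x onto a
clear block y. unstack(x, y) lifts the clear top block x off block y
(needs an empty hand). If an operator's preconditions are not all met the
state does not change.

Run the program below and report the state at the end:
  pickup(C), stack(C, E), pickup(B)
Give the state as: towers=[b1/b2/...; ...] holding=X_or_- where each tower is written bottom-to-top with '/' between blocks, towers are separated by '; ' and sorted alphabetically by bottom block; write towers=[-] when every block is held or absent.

towers=[A/D/E/C] holding=B

step 1 (pickup(C)): towers=[A/D/E; B] holding=C
step 2 (stack(C, E)): towers=[A/D/E/C; B] holding=-
step 3 (pickup(B)): towers=[A/D/E/C] holding=B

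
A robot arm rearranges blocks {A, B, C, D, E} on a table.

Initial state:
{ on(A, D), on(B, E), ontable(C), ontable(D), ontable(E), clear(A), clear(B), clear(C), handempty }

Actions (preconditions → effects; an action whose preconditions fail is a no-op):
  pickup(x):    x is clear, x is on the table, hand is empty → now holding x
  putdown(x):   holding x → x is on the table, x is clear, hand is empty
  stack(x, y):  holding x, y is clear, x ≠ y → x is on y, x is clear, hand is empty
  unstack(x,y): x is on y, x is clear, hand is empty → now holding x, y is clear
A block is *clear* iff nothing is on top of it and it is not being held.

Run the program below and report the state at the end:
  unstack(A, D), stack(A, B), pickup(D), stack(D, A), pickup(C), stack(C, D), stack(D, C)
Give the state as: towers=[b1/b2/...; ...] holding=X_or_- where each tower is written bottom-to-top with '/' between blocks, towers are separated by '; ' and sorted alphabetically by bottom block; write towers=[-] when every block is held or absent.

towers=[E/B/A/D/C] holding=-

step 1 (unstack(A, D)): towers=[C; D; E/B] holding=A
step 2 (stack(A, B)): towers=[C; D; E/B/A] holding=-
step 3 (pickup(D)): towers=[C; E/B/A] holding=D
step 4 (stack(D, A)): towers=[C; E/B/A/D] holding=-
step 5 (pickup(C)): towers=[E/B/A/D] holding=C
step 6 (stack(C, D)): towers=[E/B/A/D/C] holding=-
step 7 (stack(D, C)) [no-op]: towers=[E/B/A/D/C] holding=-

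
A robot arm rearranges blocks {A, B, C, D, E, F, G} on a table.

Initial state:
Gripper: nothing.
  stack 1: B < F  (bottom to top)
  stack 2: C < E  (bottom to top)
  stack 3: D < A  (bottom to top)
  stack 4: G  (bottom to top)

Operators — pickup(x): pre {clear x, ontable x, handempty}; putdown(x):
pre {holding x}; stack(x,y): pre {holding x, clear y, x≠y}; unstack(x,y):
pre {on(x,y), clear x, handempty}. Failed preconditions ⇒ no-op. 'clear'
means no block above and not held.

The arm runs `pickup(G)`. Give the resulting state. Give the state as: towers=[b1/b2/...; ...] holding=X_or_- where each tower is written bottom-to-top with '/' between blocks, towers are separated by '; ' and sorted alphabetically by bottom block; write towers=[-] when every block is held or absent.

towers=[B/F; C/E; D/A] holding=G

before: towers=[B/F; C/E; D/A; G] holding=-
pre[pickup(G)]: clear(G) yes, ontable(G) yes, handempty yes
all met → apply pickup(G)
after:  towers=[B/F; C/E; D/A] holding=G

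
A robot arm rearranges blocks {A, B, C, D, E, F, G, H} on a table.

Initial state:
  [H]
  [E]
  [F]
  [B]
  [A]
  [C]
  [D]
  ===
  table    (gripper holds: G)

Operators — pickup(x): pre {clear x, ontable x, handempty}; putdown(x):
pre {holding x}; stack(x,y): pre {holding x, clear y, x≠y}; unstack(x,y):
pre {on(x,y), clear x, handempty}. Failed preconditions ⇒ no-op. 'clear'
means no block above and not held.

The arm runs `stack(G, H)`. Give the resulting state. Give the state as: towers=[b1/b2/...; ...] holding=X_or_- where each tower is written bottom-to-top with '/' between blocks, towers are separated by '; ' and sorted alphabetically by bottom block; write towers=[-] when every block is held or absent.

before: towers=[D/C/A/B/F/E/H] holding=G
pre[stack(G, H)]: holding(G) ✓, clear(H) ✓, G≠H ✓
all met → apply stack(G, H)
after:  towers=[D/C/A/B/F/E/H/G] holding=-

towers=[D/C/A/B/F/E/H/G] holding=-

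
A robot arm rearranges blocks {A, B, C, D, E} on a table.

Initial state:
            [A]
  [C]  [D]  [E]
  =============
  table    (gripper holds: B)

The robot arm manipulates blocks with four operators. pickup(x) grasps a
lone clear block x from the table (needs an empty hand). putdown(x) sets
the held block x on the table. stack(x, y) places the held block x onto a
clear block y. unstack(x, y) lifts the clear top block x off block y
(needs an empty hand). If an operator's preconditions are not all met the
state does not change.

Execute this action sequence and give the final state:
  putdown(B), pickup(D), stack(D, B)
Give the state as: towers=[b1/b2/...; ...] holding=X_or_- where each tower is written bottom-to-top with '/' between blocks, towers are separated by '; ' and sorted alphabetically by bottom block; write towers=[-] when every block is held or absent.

towers=[B/D; C; E/A] holding=-

step 1 (putdown(B)): towers=[B; C; D; E/A] holding=-
step 2 (pickup(D)): towers=[B; C; E/A] holding=D
step 3 (stack(D, B)): towers=[B/D; C; E/A] holding=-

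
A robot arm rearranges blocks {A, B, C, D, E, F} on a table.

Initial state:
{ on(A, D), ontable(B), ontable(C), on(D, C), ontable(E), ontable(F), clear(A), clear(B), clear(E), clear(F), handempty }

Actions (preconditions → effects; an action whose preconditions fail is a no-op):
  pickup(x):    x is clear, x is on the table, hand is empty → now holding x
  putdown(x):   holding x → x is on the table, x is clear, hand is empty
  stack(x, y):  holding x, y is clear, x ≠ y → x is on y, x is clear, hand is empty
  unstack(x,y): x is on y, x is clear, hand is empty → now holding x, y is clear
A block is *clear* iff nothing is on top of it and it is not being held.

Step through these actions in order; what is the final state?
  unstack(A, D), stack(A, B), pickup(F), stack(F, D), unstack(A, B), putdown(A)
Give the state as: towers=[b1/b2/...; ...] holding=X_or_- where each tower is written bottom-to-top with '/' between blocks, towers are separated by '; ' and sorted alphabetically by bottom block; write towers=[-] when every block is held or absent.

step 1 (unstack(A, D)): towers=[B; C/D; E; F] holding=A
step 2 (stack(A, B)): towers=[B/A; C/D; E; F] holding=-
step 3 (pickup(F)): towers=[B/A; C/D; E] holding=F
step 4 (stack(F, D)): towers=[B/A; C/D/F; E] holding=-
step 5 (unstack(A, B)): towers=[B; C/D/F; E] holding=A
step 6 (putdown(A)): towers=[A; B; C/D/F; E] holding=-

towers=[A; B; C/D/F; E] holding=-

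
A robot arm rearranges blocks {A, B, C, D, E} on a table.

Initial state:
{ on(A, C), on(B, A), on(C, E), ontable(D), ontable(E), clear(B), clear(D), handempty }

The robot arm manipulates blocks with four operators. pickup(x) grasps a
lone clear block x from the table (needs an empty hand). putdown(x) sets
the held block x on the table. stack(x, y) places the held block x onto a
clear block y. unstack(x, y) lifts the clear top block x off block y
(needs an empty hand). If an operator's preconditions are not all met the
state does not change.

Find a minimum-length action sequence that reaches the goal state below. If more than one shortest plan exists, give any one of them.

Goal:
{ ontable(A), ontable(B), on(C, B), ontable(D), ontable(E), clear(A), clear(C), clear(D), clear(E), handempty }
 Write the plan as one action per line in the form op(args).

unstack(B, A)
putdown(B)
unstack(A, C)
putdown(A)
unstack(C, E)
stack(C, B)

step 1 (unstack(B, A)): towers=[D; E/C/A] holding=B
step 2 (putdown(B)): towers=[B; D; E/C/A] holding=-
step 3 (unstack(A, C)): towers=[B; D; E/C] holding=A
step 4 (putdown(A)): towers=[A; B; D; E/C] holding=-
step 5 (unstack(C, E)): towers=[A; B; D; E] holding=C
step 6 (stack(C, B)): towers=[A; B/C; D; E] holding=-
goal check: towers=[A; B/C; D; E] holding=- — reached (length 6, optimal by BFS)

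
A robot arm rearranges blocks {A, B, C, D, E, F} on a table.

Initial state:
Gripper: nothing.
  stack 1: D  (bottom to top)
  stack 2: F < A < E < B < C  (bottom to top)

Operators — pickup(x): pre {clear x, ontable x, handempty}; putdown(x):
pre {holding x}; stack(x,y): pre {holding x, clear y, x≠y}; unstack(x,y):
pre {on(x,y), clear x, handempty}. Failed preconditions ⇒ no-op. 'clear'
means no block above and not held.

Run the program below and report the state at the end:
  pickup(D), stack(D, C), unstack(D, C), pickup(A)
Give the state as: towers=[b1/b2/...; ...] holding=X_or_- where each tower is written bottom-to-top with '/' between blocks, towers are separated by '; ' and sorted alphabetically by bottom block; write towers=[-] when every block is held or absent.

step 1 (pickup(D)): towers=[F/A/E/B/C] holding=D
step 2 (stack(D, C)): towers=[F/A/E/B/C/D] holding=-
step 3 (unstack(D, C)): towers=[F/A/E/B/C] holding=D
step 4 (pickup(A)) [no-op]: towers=[F/A/E/B/C] holding=D

towers=[F/A/E/B/C] holding=D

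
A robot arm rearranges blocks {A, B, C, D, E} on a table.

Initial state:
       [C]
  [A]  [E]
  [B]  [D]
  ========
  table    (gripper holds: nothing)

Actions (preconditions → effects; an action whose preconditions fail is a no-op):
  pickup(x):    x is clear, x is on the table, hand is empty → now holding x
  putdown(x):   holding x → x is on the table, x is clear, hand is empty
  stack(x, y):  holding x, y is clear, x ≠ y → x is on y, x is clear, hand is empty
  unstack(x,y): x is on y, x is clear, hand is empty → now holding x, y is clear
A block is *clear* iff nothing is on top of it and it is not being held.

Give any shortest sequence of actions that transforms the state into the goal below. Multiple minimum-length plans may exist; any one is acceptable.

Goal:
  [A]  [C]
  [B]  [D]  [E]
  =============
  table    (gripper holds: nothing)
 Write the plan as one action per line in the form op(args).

step 1 (unstack(C, E)): towers=[B/A; D/E] holding=C
step 2 (putdown(C)): towers=[B/A; C; D/E] holding=-
step 3 (unstack(E, D)): towers=[B/A; C; D] holding=E
step 4 (putdown(E)): towers=[B/A; C; D; E] holding=-
step 5 (pickup(C)): towers=[B/A; D; E] holding=C
step 6 (stack(C, D)): towers=[B/A; D/C; E] holding=-
goal check: towers=[B/A; D/C; E] holding=- — reached (length 6, optimal by BFS)

unstack(C, E)
putdown(C)
unstack(E, D)
putdown(E)
pickup(C)
stack(C, D)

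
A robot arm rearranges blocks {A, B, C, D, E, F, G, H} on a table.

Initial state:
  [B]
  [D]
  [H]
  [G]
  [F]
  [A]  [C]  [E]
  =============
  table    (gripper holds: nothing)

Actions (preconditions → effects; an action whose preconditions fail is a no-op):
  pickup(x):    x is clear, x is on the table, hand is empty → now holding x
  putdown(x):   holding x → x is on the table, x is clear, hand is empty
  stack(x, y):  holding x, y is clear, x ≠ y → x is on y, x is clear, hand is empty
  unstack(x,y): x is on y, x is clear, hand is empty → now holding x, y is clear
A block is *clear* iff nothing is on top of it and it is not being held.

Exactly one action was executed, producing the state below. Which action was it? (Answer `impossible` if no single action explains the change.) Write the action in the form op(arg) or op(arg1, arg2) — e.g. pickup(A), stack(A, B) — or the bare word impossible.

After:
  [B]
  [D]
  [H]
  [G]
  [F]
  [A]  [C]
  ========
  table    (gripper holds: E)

pickup(E)

target: towers=[A/F/G/H/D/B; C] holding=E
         pickup(E) → towers=[A/F/G/H/D/B; C] holding=E  ← match
     unstack(B, D) → towers=[A/F/G/H/D; C; E] holding=B
         pickup(C) → towers=[A/F/G/H/D/B; E] holding=C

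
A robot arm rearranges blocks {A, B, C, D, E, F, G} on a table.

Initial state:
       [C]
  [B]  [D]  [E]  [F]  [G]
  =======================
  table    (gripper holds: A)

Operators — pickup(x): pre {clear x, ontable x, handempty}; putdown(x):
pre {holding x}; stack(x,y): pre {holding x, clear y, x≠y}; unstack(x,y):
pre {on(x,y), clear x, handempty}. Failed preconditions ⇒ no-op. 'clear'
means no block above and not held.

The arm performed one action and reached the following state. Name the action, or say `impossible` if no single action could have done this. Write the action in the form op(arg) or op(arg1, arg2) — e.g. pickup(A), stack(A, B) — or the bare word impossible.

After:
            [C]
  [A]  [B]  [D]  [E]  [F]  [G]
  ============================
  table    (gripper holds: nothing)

putdown(A)

target: towers=[A; B; D/C; E; F; G] holding=-
        putdown(A) → towers=[A; B; D/C; E; F; G] holding=-  ← match
       stack(A, B) → towers=[B/A; D/C; E; F; G] holding=-
       stack(A, F) → towers=[B; D/C; E; F/A; G] holding=-
       stack(A, G) → towers=[B; D/C; E; F; G/A] holding=-
       stack(A, E) → towers=[B; D/C; E/A; F; G] holding=-
       stack(A, C) → towers=[B; D/C/A; E; F; G] holding=-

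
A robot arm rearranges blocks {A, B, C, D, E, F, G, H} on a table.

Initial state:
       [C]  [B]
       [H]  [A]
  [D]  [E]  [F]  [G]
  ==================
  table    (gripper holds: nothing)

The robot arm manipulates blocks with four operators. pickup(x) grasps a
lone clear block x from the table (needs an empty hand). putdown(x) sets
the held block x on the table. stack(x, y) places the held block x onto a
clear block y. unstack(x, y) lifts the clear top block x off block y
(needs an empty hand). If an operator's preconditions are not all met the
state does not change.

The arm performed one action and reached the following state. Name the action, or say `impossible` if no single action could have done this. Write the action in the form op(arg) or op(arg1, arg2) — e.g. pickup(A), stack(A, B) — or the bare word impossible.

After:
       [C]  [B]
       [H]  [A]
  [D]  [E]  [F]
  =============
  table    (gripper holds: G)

pickup(G)

target: towers=[D; E/H/C; F/A/B] holding=G
         pickup(G) → towers=[D; E/H/C; F/A/B] holding=G  ← match
     unstack(B, A) → towers=[D; E/H/C; F/A; G] holding=B
         pickup(D) → towers=[E/H/C; F/A/B; G] holding=D
     unstack(C, H) → towers=[D; E/H; F/A/B; G] holding=C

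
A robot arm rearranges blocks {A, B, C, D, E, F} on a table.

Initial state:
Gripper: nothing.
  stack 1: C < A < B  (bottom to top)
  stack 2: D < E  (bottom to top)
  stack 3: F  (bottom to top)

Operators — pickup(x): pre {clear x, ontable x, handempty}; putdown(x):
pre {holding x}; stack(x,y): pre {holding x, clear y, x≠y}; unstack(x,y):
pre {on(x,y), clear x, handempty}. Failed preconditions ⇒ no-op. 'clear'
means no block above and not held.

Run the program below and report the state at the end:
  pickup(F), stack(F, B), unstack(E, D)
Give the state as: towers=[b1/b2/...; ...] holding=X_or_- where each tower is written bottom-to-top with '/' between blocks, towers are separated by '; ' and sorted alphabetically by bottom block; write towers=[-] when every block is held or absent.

step 1 (pickup(F)): towers=[C/A/B; D/E] holding=F
step 2 (stack(F, B)): towers=[C/A/B/F; D/E] holding=-
step 3 (unstack(E, D)): towers=[C/A/B/F; D] holding=E

towers=[C/A/B/F; D] holding=E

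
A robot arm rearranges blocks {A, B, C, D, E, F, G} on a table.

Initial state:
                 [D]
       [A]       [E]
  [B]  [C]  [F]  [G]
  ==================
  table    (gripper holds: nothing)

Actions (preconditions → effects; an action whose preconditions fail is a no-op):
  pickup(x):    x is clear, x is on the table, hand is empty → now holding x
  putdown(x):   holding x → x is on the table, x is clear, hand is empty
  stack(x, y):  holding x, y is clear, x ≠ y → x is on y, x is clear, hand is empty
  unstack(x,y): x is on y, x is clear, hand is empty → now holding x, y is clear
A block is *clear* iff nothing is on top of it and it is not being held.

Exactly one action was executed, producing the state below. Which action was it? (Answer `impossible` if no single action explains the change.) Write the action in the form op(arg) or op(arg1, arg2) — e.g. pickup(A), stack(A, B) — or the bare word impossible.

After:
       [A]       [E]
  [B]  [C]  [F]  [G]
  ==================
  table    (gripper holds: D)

unstack(D, E)

target: towers=[B; C/A; F; G/E] holding=D
         pickup(B) → towers=[C/A; F; G/E/D] holding=B
         pickup(F) → towers=[B; C/A; G/E/D] holding=F
     unstack(D, E) → towers=[B; C/A; F; G/E] holding=D  ← match
     unstack(A, C) → towers=[B; C; F; G/E/D] holding=A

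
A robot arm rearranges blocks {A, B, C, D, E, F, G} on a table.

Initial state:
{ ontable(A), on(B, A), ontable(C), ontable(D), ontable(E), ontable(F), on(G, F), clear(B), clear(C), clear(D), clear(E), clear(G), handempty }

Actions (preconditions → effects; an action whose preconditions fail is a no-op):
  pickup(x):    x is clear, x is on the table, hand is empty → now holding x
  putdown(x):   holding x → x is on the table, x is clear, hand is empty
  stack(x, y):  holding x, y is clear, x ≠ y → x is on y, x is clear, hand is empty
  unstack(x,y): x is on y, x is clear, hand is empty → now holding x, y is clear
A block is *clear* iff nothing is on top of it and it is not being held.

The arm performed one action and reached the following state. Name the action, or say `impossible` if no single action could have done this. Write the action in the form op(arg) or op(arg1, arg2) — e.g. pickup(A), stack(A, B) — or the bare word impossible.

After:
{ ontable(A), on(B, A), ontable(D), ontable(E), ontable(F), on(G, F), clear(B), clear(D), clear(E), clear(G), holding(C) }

target: towers=[A/B; D; E; F/G] holding=C
     unstack(B, A) → towers=[A; C; D; E; F/G] holding=B
     unstack(G, F) → towers=[A/B; C; D; E; F] holding=G
         pickup(D) → towers=[A/B; C; E; F/G] holding=D
         pickup(E) → towers=[A/B; C; D; F/G] holding=E
         pickup(C) → towers=[A/B; D; E; F/G] holding=C  ← match

pickup(C)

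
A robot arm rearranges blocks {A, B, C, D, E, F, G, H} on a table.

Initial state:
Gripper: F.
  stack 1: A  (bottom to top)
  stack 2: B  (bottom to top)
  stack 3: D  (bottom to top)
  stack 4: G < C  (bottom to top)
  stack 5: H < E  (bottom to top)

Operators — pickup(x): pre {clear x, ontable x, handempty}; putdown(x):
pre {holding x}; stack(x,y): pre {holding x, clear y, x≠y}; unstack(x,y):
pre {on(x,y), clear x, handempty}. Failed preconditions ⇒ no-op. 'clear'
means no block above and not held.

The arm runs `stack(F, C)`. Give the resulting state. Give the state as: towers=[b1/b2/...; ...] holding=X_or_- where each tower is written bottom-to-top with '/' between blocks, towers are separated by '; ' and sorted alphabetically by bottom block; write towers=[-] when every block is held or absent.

towers=[A; B; D; G/C/F; H/E] holding=-

before: towers=[A; B; D; G/C; H/E] holding=F
pre[stack(F, C)]: holding(F) ✓, clear(C) ✓, F≠C ✓
all met → apply stack(F, C)
after:  towers=[A; B; D; G/C/F; H/E] holding=-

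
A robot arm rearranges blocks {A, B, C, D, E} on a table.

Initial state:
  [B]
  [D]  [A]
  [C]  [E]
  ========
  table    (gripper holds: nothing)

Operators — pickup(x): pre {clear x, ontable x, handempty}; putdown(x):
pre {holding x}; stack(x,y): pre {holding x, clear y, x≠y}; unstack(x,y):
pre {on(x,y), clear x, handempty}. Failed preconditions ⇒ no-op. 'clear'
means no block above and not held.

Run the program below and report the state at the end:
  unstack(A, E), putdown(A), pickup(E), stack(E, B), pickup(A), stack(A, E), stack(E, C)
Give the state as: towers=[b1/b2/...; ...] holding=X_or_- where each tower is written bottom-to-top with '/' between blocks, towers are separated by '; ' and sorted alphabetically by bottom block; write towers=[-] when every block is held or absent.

step 1 (unstack(A, E)): towers=[C/D/B; E] holding=A
step 2 (putdown(A)): towers=[A; C/D/B; E] holding=-
step 3 (pickup(E)): towers=[A; C/D/B] holding=E
step 4 (stack(E, B)): towers=[A; C/D/B/E] holding=-
step 5 (pickup(A)): towers=[C/D/B/E] holding=A
step 6 (stack(A, E)): towers=[C/D/B/E/A] holding=-
step 7 (stack(E, C)) [no-op]: towers=[C/D/B/E/A] holding=-

towers=[C/D/B/E/A] holding=-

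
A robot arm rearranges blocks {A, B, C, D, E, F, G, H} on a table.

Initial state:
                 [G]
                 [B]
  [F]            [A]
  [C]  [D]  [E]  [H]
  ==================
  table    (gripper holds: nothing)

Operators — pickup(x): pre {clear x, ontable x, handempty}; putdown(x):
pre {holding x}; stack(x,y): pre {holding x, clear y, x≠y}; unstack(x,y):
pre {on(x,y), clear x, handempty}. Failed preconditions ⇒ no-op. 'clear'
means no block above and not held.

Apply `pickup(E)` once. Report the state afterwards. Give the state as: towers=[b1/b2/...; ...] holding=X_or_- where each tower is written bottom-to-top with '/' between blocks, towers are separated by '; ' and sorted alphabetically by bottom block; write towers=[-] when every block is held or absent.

towers=[C/F; D; H/A/B/G] holding=E

before: towers=[C/F; D; E; H/A/B/G] holding=-
pre[pickup(E)]: clear(E) ok, ontable(E) ok, handempty ok
all met → apply pickup(E)
after:  towers=[C/F; D; H/A/B/G] holding=E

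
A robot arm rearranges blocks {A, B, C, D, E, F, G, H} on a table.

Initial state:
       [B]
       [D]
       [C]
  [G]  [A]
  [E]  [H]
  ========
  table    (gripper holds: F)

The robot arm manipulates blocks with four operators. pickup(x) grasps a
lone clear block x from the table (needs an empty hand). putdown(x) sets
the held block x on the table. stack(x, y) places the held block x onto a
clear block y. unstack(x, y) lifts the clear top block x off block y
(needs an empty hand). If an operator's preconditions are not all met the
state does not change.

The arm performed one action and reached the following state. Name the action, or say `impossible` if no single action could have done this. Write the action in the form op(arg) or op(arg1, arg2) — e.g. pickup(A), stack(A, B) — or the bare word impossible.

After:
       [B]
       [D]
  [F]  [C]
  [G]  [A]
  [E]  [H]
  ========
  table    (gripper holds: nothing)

target: towers=[E/G/F; H/A/C/D/B] holding=-
        putdown(F) → towers=[E/G; F; H/A/C/D/B] holding=-
       stack(F, G) → towers=[E/G/F; H/A/C/D/B] holding=-  ← match
       stack(F, B) → towers=[E/G; H/A/C/D/B/F] holding=-

stack(F, G)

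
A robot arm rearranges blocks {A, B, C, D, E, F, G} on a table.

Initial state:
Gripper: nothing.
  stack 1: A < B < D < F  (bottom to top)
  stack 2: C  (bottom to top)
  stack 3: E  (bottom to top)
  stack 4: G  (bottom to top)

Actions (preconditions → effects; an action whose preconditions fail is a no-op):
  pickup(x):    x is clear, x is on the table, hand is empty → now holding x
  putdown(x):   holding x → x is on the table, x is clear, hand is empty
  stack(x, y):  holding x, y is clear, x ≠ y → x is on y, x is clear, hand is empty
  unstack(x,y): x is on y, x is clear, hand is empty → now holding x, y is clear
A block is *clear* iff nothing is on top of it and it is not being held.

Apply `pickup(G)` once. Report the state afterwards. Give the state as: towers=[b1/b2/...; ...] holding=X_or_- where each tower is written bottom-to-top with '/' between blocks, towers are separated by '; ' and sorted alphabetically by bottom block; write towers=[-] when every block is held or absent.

towers=[A/B/D/F; C; E] holding=G

before: towers=[A/B/D/F; C; E; G] holding=-
pre[pickup(G)]: clear(G) yes, ontable(G) yes, handempty yes
all met → apply pickup(G)
after:  towers=[A/B/D/F; C; E] holding=G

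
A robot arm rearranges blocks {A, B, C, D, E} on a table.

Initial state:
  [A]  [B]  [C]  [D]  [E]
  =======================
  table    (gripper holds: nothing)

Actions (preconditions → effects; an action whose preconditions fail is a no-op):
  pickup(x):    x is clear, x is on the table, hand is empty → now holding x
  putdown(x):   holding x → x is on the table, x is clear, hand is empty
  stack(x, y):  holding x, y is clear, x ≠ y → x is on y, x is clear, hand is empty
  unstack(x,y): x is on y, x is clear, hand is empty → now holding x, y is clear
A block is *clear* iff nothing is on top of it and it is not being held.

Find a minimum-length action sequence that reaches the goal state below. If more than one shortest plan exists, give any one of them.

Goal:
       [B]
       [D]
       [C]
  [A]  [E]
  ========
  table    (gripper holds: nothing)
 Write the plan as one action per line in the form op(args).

pickup(C)
stack(C, E)
pickup(D)
stack(D, C)
pickup(B)
stack(B, D)

step 1 (pickup(C)): towers=[A; B; D; E] holding=C
step 2 (stack(C, E)): towers=[A; B; D; E/C] holding=-
step 3 (pickup(D)): towers=[A; B; E/C] holding=D
step 4 (stack(D, C)): towers=[A; B; E/C/D] holding=-
step 5 (pickup(B)): towers=[A; E/C/D] holding=B
step 6 (stack(B, D)): towers=[A; E/C/D/B] holding=-
goal check: towers=[A; E/C/D/B] holding=- — reached (length 6, optimal by BFS)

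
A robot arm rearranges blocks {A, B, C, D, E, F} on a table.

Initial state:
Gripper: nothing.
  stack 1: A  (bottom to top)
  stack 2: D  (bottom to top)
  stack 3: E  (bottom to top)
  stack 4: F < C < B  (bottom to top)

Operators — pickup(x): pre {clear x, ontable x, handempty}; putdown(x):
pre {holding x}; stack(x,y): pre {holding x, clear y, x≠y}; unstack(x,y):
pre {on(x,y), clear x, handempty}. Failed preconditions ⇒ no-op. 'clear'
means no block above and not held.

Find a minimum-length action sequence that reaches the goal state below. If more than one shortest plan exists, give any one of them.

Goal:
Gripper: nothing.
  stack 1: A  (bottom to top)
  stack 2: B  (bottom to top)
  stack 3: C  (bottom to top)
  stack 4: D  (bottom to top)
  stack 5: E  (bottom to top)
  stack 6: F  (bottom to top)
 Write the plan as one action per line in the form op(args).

step 1 (unstack(B, C)): towers=[A; D; E; F/C] holding=B
step 2 (putdown(B)): towers=[A; B; D; E; F/C] holding=-
step 3 (unstack(C, F)): towers=[A; B; D; E; F] holding=C
step 4 (putdown(C)): towers=[A; B; C; D; E; F] holding=-
goal check: towers=[A; B; C; D; E; F] holding=- — reached (length 4, optimal by BFS)

unstack(B, C)
putdown(B)
unstack(C, F)
putdown(C)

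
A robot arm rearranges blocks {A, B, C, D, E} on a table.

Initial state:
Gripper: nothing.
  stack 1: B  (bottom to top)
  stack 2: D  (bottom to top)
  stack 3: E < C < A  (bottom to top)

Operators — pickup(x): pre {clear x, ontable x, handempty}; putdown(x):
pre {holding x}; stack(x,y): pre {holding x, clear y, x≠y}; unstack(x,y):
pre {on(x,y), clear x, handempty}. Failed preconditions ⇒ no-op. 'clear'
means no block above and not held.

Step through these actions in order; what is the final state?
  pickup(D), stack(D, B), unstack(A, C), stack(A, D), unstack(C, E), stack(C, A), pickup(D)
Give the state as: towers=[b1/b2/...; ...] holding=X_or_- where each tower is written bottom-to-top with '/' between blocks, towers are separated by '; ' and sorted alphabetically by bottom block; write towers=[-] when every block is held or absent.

towers=[B/D/A/C; E] holding=-

step 1 (pickup(D)): towers=[B; E/C/A] holding=D
step 2 (stack(D, B)): towers=[B/D; E/C/A] holding=-
step 3 (unstack(A, C)): towers=[B/D; E/C] holding=A
step 4 (stack(A, D)): towers=[B/D/A; E/C] holding=-
step 5 (unstack(C, E)): towers=[B/D/A; E] holding=C
step 6 (stack(C, A)): towers=[B/D/A/C; E] holding=-
step 7 (pickup(D)) [no-op]: towers=[B/D/A/C; E] holding=-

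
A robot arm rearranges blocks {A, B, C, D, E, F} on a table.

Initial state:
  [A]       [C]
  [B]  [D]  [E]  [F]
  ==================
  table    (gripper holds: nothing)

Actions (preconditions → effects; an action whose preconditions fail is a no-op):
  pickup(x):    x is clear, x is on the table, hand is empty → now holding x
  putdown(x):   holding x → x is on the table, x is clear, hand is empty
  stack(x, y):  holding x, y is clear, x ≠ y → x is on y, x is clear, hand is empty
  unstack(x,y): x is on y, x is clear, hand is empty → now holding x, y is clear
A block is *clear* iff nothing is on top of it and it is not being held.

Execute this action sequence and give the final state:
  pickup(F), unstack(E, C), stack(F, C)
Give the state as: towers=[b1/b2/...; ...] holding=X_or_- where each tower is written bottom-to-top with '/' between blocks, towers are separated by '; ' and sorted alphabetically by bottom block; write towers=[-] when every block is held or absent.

towers=[B/A; D; E/C/F] holding=-

step 1 (pickup(F)): towers=[B/A; D; E/C] holding=F
step 2 (unstack(E, C)) [no-op]: towers=[B/A; D; E/C] holding=F
step 3 (stack(F, C)): towers=[B/A; D; E/C/F] holding=-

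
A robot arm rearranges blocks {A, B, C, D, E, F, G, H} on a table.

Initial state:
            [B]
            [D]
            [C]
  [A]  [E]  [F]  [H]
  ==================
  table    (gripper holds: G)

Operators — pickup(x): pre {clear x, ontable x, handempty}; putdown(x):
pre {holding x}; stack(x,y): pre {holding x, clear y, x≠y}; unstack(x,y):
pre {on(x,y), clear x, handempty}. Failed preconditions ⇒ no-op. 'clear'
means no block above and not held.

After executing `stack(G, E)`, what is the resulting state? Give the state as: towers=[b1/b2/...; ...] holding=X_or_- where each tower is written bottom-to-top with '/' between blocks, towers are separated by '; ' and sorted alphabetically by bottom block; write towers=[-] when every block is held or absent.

before: towers=[A; E; F/C/D/B; H] holding=G
pre[stack(G, E)]: holding(G) ✓, clear(E) ✓, G≠E ✓
all met → apply stack(G, E)
after:  towers=[A; E/G; F/C/D/B; H] holding=-

towers=[A; E/G; F/C/D/B; H] holding=-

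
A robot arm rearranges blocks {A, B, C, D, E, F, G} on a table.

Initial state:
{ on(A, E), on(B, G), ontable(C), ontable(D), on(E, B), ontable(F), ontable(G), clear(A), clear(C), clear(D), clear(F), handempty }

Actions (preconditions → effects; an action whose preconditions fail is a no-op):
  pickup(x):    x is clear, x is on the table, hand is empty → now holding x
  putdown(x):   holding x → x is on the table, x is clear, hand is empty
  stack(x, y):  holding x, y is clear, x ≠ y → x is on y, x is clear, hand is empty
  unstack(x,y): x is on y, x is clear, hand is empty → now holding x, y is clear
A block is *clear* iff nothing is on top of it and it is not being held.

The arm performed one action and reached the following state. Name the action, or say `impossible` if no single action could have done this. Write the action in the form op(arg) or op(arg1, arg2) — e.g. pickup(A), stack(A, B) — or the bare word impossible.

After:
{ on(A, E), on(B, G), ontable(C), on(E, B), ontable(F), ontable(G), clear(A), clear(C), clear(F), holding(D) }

target: towers=[C; F; G/B/E/A] holding=D
         pickup(F) → towers=[C; D; G/B/E/A] holding=F
         pickup(D) → towers=[C; F; G/B/E/A] holding=D  ← match
     unstack(A, E) → towers=[C; D; F; G/B/E] holding=A
         pickup(C) → towers=[D; F; G/B/E/A] holding=C

pickup(D)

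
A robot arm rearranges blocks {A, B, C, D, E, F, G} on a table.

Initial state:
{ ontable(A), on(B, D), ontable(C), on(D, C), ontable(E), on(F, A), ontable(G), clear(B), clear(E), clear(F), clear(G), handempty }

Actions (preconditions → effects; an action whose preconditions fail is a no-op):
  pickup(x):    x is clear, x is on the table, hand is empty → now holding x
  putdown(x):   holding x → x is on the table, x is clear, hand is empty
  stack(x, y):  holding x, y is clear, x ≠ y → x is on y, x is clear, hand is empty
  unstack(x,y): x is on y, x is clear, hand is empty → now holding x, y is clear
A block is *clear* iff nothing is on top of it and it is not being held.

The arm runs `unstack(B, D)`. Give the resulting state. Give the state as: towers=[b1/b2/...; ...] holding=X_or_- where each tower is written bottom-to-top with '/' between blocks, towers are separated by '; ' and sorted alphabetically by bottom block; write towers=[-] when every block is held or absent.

towers=[A/F; C/D; E; G] holding=B

before: towers=[A/F; C/D/B; E; G] holding=-
pre[unstack(B, D)]: on(B,D) ok, clear(B) ok, handempty ok
all met → apply unstack(B, D)
after:  towers=[A/F; C/D; E; G] holding=B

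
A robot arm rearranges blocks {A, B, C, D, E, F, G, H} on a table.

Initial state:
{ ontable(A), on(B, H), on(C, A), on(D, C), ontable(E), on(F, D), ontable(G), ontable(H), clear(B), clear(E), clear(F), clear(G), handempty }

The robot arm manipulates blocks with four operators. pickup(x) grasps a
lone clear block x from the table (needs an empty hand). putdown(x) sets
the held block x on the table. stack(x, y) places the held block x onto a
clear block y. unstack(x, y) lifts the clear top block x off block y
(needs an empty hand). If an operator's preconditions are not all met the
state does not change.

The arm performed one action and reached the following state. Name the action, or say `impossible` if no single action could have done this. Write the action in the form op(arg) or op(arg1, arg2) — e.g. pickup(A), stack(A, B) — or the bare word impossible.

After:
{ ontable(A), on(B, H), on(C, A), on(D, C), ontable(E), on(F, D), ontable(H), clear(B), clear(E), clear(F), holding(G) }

target: towers=[A/C/D/F; E; H/B] holding=G
         pickup(G) → towers=[A/C/D/F; E; H/B] holding=G  ← match
         pickup(E) → towers=[A/C/D/F; G; H/B] holding=E
     unstack(B, H) → towers=[A/C/D/F; E; G; H] holding=B
     unstack(F, D) → towers=[A/C/D; E; G; H/B] holding=F

pickup(G)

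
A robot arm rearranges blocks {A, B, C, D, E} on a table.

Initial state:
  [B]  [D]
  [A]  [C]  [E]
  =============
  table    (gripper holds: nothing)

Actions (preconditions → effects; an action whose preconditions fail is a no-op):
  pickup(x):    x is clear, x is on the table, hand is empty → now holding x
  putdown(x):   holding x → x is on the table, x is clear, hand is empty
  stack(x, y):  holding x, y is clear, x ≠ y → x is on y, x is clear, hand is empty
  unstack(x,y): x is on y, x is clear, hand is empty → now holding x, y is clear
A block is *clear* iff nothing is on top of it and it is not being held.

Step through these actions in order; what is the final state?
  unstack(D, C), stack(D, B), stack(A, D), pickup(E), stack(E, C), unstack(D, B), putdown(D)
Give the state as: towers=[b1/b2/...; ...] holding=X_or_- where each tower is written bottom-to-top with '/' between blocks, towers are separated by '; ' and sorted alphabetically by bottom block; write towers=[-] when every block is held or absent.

step 1 (unstack(D, C)): towers=[A/B; C; E] holding=D
step 2 (stack(D, B)): towers=[A/B/D; C; E] holding=-
step 3 (stack(A, D)) [no-op]: towers=[A/B/D; C; E] holding=-
step 4 (pickup(E)): towers=[A/B/D; C] holding=E
step 5 (stack(E, C)): towers=[A/B/D; C/E] holding=-
step 6 (unstack(D, B)): towers=[A/B; C/E] holding=D
step 7 (putdown(D)): towers=[A/B; C/E; D] holding=-

towers=[A/B; C/E; D] holding=-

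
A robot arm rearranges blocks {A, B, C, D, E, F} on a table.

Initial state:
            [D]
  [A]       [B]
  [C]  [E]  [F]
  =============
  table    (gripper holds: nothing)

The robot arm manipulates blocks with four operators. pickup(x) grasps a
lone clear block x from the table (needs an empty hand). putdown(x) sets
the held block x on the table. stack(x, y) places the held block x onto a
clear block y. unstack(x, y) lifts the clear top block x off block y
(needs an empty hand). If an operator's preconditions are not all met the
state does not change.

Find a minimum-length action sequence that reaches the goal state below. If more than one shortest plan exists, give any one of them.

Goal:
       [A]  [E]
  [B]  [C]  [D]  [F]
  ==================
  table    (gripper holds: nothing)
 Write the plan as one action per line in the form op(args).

unstack(D, B)
putdown(D)
unstack(B, F)
putdown(B)
pickup(E)
stack(E, D)

step 1 (unstack(D, B)): towers=[C/A; E; F/B] holding=D
step 2 (putdown(D)): towers=[C/A; D; E; F/B] holding=-
step 3 (unstack(B, F)): towers=[C/A; D; E; F] holding=B
step 4 (putdown(B)): towers=[B; C/A; D; E; F] holding=-
step 5 (pickup(E)): towers=[B; C/A; D; F] holding=E
step 6 (stack(E, D)): towers=[B; C/A; D/E; F] holding=-
goal check: towers=[B; C/A; D/E; F] holding=- — reached (length 6, optimal by BFS)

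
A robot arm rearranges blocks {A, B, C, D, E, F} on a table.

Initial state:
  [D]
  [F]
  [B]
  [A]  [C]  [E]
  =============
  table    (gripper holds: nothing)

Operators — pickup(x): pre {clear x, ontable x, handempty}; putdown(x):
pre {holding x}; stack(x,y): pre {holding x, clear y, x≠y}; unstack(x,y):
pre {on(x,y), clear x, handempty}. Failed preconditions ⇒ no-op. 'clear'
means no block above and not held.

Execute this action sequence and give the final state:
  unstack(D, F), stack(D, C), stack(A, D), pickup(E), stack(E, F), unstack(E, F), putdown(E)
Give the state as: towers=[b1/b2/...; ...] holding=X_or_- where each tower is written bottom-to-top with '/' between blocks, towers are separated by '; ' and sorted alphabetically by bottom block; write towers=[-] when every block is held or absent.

towers=[A/B/F; C/D; E] holding=-

step 1 (unstack(D, F)): towers=[A/B/F; C; E] holding=D
step 2 (stack(D, C)): towers=[A/B/F; C/D; E] holding=-
step 3 (stack(A, D)) [no-op]: towers=[A/B/F; C/D; E] holding=-
step 4 (pickup(E)): towers=[A/B/F; C/D] holding=E
step 5 (stack(E, F)): towers=[A/B/F/E; C/D] holding=-
step 6 (unstack(E, F)): towers=[A/B/F; C/D] holding=E
step 7 (putdown(E)): towers=[A/B/F; C/D; E] holding=-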